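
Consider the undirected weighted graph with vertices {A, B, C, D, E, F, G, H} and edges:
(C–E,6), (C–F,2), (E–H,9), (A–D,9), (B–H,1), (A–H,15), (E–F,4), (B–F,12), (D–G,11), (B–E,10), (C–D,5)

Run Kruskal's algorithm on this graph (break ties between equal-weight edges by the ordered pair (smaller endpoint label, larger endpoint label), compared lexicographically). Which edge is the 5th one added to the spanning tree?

Kruskal's algorithm — process edges by increasing weight (ties by edge label):
B–H (1): add — endpoints in different components.
C–F (2): add — endpoints in different components.
E–F (4): add — endpoints in different components.
C–D (5): add — endpoints in different components.
C–E (6): skip — C and E already connected.
A–D (9): add — endpoints in different components.
E–H (9): add — endpoints in different components.
B–E (10): skip — B and E already connected.
D–G (11): add — endpoints in different components.
The 5th edge added is A–D.

A-D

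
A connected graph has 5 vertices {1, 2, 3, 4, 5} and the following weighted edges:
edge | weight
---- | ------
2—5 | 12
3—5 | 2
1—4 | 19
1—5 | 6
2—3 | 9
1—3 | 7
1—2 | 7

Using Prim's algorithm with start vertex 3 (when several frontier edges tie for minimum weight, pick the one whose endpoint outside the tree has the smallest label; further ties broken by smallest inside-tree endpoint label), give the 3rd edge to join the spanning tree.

Grow the tree from 3 using Prim:
Step 1: cheapest edge leaving the tree is 3—5 (2); add 5.
Step 2: cheapest edge leaving the tree is 1—5 (6); add 1.
Step 3: cheapest edge leaving the tree is 1—2 (7); add 2.
Step 4: cheapest edge leaving the tree is 1—4 (19); add 4.
The 3rd edge added is 1—2.

1-2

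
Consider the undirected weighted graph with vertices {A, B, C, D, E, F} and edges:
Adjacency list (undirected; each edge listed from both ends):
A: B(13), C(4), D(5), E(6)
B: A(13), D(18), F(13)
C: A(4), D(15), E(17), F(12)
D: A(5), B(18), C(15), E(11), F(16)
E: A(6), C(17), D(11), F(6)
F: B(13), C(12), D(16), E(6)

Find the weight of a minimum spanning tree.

34

Kruskal: consider edges lightest-first.
A C (4): add. Components now {A,C} {B} {D} {E} {F}
A D (5): add. Components now {A,C,D} {B} {E} {F}
A E (6): add. Components now {A,C,D,E} {B} {F}
E F (6): add. Components now {A,C,D,E,F} {B}
D E (11): skip — D and E already connected.
C F (12): skip — C and F already connected.
A B (13): add. Components now {A,B,C,D,E,F}
MST edges: A C, A D, A E, E F, A B; total weight 4+5+6+6+13 = 34.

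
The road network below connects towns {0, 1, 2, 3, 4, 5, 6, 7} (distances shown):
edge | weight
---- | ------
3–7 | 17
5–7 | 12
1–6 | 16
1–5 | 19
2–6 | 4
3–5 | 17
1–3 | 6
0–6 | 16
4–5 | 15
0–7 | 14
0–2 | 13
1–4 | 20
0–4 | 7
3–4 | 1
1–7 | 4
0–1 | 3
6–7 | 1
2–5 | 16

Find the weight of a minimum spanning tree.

Kruskal's algorithm — process edges by increasing weight (ties by edge label):
3–4 (1): add — endpoints in different components.
6–7 (1): add — endpoints in different components.
0–1 (3): add — endpoints in different components.
1–7 (4): add — endpoints in different components.
2–6 (4): add — endpoints in different components.
1–3 (6): add — endpoints in different components.
0–4 (7): skip — 0 and 4 already connected.
5–7 (12): add — endpoints in different components.
MST edges: 3–4, 6–7, 0–1, 1–7, 2–6, 1–3, 5–7; total weight 1+1+3+4+4+6+12 = 31.

31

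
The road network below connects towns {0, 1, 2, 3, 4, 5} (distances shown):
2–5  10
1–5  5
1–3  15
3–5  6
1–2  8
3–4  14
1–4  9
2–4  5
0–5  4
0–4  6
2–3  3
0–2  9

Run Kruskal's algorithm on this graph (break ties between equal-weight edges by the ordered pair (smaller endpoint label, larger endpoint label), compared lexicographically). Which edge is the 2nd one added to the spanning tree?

Kruskal's algorithm — process edges by increasing weight (ties by edge label):
2–3 (3): add — endpoints in different components.
0–5 (4): add — endpoints in different components.
1–5 (5): add — endpoints in different components.
2–4 (5): add — endpoints in different components.
0–4 (6): add — endpoints in different components.
The 2nd edge added is 0–5.

0-5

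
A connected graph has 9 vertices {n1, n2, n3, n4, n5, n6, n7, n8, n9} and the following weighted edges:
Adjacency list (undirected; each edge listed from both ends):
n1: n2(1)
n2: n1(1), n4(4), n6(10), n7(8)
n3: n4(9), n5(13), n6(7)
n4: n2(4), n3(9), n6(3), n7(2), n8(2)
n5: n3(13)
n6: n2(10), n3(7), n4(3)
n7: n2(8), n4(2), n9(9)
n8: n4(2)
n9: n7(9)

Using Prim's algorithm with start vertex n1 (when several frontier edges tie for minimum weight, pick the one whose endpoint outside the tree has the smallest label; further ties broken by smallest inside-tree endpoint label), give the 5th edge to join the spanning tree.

n4-n6

Grow the tree from n1 using Prim:
Step 1: cheapest edge leaving the tree is n1—n2 (1); add n2.
Step 2: cheapest edge leaving the tree is n2—n4 (4); add n4.
Step 3: cheapest edge leaving the tree is n4—n7 (2); add n7.
Step 4: cheapest edge leaving the tree is n4—n8 (2); add n8.
Step 5: cheapest edge leaving the tree is n4—n6 (3); add n6.
Step 6: cheapest edge leaving the tree is n3—n6 (7); add n3.
Step 7: cheapest edge leaving the tree is n7—n9 (9); add n9.
Step 8: cheapest edge leaving the tree is n3—n5 (13); add n5.
The 5th edge added is n4—n6.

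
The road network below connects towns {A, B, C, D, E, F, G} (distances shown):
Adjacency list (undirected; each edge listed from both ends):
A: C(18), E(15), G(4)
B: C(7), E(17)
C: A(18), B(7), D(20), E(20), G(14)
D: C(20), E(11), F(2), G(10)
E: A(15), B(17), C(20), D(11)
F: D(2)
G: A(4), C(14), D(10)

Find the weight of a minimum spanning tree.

Grow the tree from D using Prim:
Step 1: frontier [D F 2, D G 10, D E 11, C D 20] → take D F (2); add F.
Step 2: frontier [D G 10, D E 11, C D 20] → take D G (10); add G.
Step 3: frontier [D E 11, C D 20, A G 4, C G 14] → take A G (4); add A.
Step 4: frontier [A E 15, A C 18, D E 11, C D 20, C G 14] → take D E (11); add E.
Step 5: frontier [A C 18, C D 20, B E 17, C E 20, C G 14] → take C G (14); add C.
Step 6: frontier [B C 7, B E 17] → take B C (7); add B.
MST edges: D F, D G, A G, D E, C G, B C; total weight 2+10+4+11+14+7 = 48.

48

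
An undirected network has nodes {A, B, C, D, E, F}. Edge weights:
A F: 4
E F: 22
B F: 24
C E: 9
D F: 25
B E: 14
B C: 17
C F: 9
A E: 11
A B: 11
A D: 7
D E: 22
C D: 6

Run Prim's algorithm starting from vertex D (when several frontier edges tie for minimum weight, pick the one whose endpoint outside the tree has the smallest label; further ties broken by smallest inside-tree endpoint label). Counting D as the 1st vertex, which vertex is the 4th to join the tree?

Prim, starting at D.
Step 1: frontier [C D 6, A D 7, D E 22, D F 25] → take C D (6); add C.
Step 2: frontier [C E 9, C F 9, B C 17, A D 7, D E 22, D F 25] → take A D (7); add A.
Step 3: frontier [A F 4, A B 11, A E 11, C E 9, C F 9, B C 17, D E 22, D F 25] → take A F (4); add F.
Step 4: frontier [A B 11, A E 11, C E 9, B C 17, D E 22, E F 22, B F 24] → take C E (9); add E.
Step 5: frontier [A B 11, B C 17, B E 14, B F 24] → take A B (11); add B.
Vertex order: D, C, A, F, E, B. The 4th vertex is F.

F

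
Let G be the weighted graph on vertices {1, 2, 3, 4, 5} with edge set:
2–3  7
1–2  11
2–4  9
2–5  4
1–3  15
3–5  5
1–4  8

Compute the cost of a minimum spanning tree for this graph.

Prim, starting at 1.
Step 1: cheapest edge leaving the tree is 1–4 (8); add 4.
Step 2: cheapest edge leaving the tree is 2–4 (9); add 2.
Step 3: cheapest edge leaving the tree is 2–5 (4); add 5.
Step 4: cheapest edge leaving the tree is 3–5 (5); add 3.
MST edges: 1–4, 2–4, 2–5, 3–5; total weight 8+9+4+5 = 26.

26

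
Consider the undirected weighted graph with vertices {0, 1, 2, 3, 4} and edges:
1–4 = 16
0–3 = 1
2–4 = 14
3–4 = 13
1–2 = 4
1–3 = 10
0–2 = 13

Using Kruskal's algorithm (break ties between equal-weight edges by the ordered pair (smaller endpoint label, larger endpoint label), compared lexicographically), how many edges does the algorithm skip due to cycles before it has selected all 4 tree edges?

Sort edges by weight, then run Kruskal:
0–3 (1): add — endpoints in different components.
1–2 (4): add — endpoints in different components.
1–3 (10): add — endpoints in different components.
0–2 (13): skip — 0 and 2 already connected.
3–4 (13): add — endpoints in different components.
Edges rejected before the tree was complete: 1.

1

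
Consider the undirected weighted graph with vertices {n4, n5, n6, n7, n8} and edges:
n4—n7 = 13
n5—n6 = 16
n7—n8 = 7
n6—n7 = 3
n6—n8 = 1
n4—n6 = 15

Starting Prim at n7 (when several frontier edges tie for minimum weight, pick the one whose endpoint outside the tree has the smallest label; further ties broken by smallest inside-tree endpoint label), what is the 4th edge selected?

Prim, starting at n7.
Step 1: frontier [n6—n7 3, n7—n8 7, n4—n7 13] → take n6—n7 (3); add n6.
Step 2: frontier [n6—n8 1, n4—n6 15, n5—n6 16, n7—n8 7, n4—n7 13] → take n6—n8 (1); add n8.
Step 3: frontier [n4—n6 15, n5—n6 16, n4—n7 13] → take n4—n7 (13); add n4.
Step 4: frontier [n5—n6 16] → take n5—n6 (16); add n5.
The 4th edge added is n5—n6.

n5-n6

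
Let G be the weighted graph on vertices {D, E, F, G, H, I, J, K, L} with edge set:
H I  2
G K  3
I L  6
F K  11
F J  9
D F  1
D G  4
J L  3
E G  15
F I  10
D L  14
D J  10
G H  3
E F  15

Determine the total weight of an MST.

37

Prim, starting at L.
Step 1: frontier [J L 3, I L 6, D L 14] → take J L (3); add J.
Step 2: frontier [F J 9, D J 10, I L 6, D L 14] → take I L (6); add I.
Step 3: frontier [H I 2, F I 10, F J 9, D J 10, D L 14] → take H I (2); add H.
Step 4: frontier [G H 3, F I 10, F J 9, D J 10, D L 14] → take G H (3); add G.
Step 5: frontier [G K 3, D G 4, E G 15, F I 10, F J 9, D J 10, D L 14] → take G K (3); add K.
Step 6: frontier [D G 4, E G 15, F I 10, F J 9, D J 10, F K 11, D L 14] → take D G (4); add D.
Step 7: frontier [D F 1, E G 15, F I 10, F J 9, F K 11] → take D F (1); add F.
Step 8: frontier [E F 15, E G 15] → take E F (15); add E.
MST edges: J L, I L, H I, G H, G K, D G, D F, E F; total weight 3+6+2+3+3+4+1+15 = 37.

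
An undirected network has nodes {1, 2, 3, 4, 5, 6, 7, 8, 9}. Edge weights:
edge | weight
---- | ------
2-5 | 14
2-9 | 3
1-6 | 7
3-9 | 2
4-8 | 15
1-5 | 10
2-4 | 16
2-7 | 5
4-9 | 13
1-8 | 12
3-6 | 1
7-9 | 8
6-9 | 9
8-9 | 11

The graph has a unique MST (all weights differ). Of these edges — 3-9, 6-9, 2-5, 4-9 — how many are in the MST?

Kruskal's algorithm — process edges by increasing weight (ties by edge label):
3-6 (1): add — endpoints in different components.
3-9 (2): add — endpoints in different components.
2-9 (3): add — endpoints in different components.
2-7 (5): add — endpoints in different components.
1-6 (7): add — endpoints in different components.
7-9 (8): skip — 7 and 9 already connected.
6-9 (9): skip — 6 and 9 already connected.
1-5 (10): add — endpoints in different components.
8-9 (11): add — endpoints in different components.
1-8 (12): skip — 1 and 8 already connected.
4-9 (13): add — endpoints in different components.
MST edge set: {3-6, 3-9, 2-9, 2-7, 1-6, 1-5, 8-9, 4-9}.
Of the listed edges, {3-9, 4-9} are in the MST → 2.

2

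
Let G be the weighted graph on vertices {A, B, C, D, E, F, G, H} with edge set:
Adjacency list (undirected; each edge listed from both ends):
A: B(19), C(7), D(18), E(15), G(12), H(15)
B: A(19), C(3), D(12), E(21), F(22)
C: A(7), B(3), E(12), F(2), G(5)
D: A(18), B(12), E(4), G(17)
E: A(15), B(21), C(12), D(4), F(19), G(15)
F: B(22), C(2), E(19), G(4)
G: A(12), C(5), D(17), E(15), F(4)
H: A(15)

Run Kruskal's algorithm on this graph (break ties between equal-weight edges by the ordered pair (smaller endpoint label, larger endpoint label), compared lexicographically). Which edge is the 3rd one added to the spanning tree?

Kruskal's algorithm — process edges by increasing weight (ties by edge label):
C F (2): add — endpoints in different components.
B C (3): add — endpoints in different components.
D E (4): add — endpoints in different components.
F G (4): add — endpoints in different components.
C G (5): skip — C and G already connected.
A C (7): add — endpoints in different components.
A G (12): skip — A and G already connected.
B D (12): add — endpoints in different components.
C E (12): skip — C and E already connected.
A E (15): skip — A and E already connected.
A H (15): add — endpoints in different components.
The 3rd edge added is D E.

D-E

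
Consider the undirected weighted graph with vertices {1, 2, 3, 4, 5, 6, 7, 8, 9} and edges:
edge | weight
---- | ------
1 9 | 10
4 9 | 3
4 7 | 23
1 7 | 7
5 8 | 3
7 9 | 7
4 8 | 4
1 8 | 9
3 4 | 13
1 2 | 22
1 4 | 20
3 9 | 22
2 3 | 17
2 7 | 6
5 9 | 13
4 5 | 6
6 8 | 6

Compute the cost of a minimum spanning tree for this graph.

49

Kruskal's algorithm — process edges by increasing weight (ties by edge label):
4 9 (3): add — endpoints in different components.
5 8 (3): add — endpoints in different components.
4 8 (4): add — endpoints in different components.
2 7 (6): add — endpoints in different components.
4 5 (6): skip — 4 and 5 already connected.
6 8 (6): add — endpoints in different components.
1 7 (7): add — endpoints in different components.
7 9 (7): add — endpoints in different components.
1 8 (9): skip — 1 and 8 already connected.
1 9 (10): skip — 1 and 9 already connected.
3 4 (13): add — endpoints in different components.
MST edges: 4 9, 5 8, 4 8, 2 7, 6 8, 1 7, 7 9, 3 4; total weight 3+3+4+6+6+7+7+13 = 49.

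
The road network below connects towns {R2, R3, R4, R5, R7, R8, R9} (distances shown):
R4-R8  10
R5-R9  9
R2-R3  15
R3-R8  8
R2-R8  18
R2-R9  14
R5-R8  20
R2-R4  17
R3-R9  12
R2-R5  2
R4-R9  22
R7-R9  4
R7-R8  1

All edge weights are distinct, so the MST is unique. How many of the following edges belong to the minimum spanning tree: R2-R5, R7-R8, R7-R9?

Kruskal's algorithm — process edges by increasing weight (ties by edge label):
R7-R8 (1): add — endpoints in different components.
R2-R5 (2): add — endpoints in different components.
R7-R9 (4): add — endpoints in different components.
R3-R8 (8): add — endpoints in different components.
R5-R9 (9): add — endpoints in different components.
R4-R8 (10): add — endpoints in different components.
MST edge set: {R7-R8, R2-R5, R7-R9, R3-R8, R5-R9, R4-R8}.
Of the listed edges, {R2-R5, R7-R8, R7-R9} are in the MST → 3.

3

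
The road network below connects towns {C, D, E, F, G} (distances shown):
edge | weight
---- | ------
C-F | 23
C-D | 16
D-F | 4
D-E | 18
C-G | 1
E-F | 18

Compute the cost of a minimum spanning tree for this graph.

Kruskal: consider edges lightest-first.
C-G (1): add. Components now {C,G} {D} {E} {F}
D-F (4): add. Components now {C,G} {D,F} {E}
C-D (16): add. Components now {C,D,F,G} {E}
D-E (18): add. Components now {C,D,E,F,G}
MST edges: C-G, D-F, C-D, D-E; total weight 1+4+16+18 = 39.

39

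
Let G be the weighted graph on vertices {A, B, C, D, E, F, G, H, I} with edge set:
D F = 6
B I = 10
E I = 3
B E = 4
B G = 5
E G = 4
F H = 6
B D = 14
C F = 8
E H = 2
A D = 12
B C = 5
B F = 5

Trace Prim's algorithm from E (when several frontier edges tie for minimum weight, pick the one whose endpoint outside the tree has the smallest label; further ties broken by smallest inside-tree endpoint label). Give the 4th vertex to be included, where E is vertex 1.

Grow the tree from E using Prim:
Step 1: frontier [E H 2, E I 3, B E 4, E G 4] → take E H (2); add H.
Step 2: frontier [E I 3, B E 4, E G 4, F H 6] → take E I (3); add I.
Step 3: frontier [B E 4, E G 4, F H 6, B I 10] → take B E (4); add B.
Step 4: frontier [B C 5, B F 5, B G 5, B D 14, E G 4, F H 6] → take E G (4); add G.
Step 5: frontier [B C 5, B F 5, B D 14, F H 6] → take B C (5); add C.
Step 6: frontier [B F 5, B D 14, C F 8, F H 6] → take B F (5); add F.
Step 7: frontier [B D 14, D F 6] → take D F (6); add D.
Step 8: frontier [A D 12] → take A D (12); add A.
Vertex order: E, H, I, B, G, C, F, D, A. The 4th vertex is B.

B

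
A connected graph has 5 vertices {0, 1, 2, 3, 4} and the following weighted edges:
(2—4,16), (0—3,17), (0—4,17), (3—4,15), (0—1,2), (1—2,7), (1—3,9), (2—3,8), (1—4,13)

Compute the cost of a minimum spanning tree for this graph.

Prim's algorithm from 1:
Step 1: cheapest edge leaving the tree is 0—1 (2); add 0.
Step 2: cheapest edge leaving the tree is 1—2 (7); add 2.
Step 3: cheapest edge leaving the tree is 2—3 (8); add 3.
Step 4: cheapest edge leaving the tree is 1—4 (13); add 4.
MST edges: 0—1, 1—2, 2—3, 1—4; total weight 2+7+8+13 = 30.

30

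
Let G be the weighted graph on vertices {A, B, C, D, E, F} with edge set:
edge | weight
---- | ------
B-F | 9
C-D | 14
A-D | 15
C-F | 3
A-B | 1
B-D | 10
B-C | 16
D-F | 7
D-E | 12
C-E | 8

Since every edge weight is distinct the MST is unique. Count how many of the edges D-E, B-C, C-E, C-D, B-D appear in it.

Kruskal's algorithm — process edges by increasing weight (ties by edge label):
A-B (1): add. Components now {A,B} {C} {D} {E} {F}
C-F (3): add. Components now {A,B} {C,F} {D} {E}
D-F (7): add. Components now {A,B} {C,D,F} {E}
C-E (8): add. Components now {A,B} {C,D,E,F}
B-F (9): add. Components now {A,B,C,D,E,F}
MST edge set: {A-B, C-F, D-F, C-E, B-F}.
Of the listed edges, {C-E} are in the MST → 1.

1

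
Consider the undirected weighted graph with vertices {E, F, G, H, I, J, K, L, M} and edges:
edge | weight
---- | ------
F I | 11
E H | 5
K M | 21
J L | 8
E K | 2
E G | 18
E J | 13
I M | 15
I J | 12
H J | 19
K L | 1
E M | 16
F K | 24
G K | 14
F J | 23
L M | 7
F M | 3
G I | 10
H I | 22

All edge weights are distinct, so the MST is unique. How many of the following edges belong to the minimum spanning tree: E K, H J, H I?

1

Sort edges by weight, then run Kruskal:
K L (1): add — endpoints in different components.
E K (2): add — endpoints in different components.
F M (3): add — endpoints in different components.
E H (5): add — endpoints in different components.
L M (7): add — endpoints in different components.
J L (8): add — endpoints in different components.
G I (10): add — endpoints in different components.
F I (11): add — endpoints in different components.
MST edge set: {K L, E K, F M, E H, L M, J L, G I, F I}.
Of the listed edges, {E K} are in the MST → 1.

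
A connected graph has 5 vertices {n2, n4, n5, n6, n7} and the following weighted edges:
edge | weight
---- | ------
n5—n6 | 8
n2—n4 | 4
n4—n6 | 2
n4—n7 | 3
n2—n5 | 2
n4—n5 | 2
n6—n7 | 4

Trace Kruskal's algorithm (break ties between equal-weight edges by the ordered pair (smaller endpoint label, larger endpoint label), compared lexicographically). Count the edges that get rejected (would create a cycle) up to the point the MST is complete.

0

Kruskal: consider edges lightest-first.
n2—n5 (2): add — endpoints in different components.
n4—n5 (2): add — endpoints in different components.
n4—n6 (2): add — endpoints in different components.
n4—n7 (3): add — endpoints in different components.
Edges rejected before the tree was complete: 0.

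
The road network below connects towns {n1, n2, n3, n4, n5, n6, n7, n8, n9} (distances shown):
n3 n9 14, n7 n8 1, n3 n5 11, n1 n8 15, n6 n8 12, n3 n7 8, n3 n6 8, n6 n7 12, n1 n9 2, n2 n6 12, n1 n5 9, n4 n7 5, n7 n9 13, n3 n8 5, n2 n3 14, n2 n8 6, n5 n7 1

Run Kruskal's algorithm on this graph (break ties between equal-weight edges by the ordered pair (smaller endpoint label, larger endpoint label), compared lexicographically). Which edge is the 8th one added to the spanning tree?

n1-n5

Kruskal's algorithm — process edges by increasing weight (ties by edge label):
n5 n7 (1): add — endpoints in different components.
n7 n8 (1): add — endpoints in different components.
n1 n9 (2): add — endpoints in different components.
n3 n8 (5): add — endpoints in different components.
n4 n7 (5): add — endpoints in different components.
n2 n8 (6): add — endpoints in different components.
n3 n6 (8): add — endpoints in different components.
n3 n7 (8): skip — n7 and n3 already connected.
n1 n5 (9): add — endpoints in different components.
The 8th edge added is n1 n5.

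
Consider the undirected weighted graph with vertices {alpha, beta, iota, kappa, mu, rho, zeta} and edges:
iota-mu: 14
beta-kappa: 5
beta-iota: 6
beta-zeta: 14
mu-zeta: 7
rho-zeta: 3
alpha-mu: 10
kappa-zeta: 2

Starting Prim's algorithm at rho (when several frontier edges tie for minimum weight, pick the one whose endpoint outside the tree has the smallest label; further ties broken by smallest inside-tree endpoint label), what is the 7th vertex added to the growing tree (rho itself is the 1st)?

Prim, starting at rho.
Step 1: cheapest edge leaving the tree is rho-zeta (3); add zeta.
Step 2: cheapest edge leaving the tree is kappa-zeta (2); add kappa.
Step 3: cheapest edge leaving the tree is beta-kappa (5); add beta.
Step 4: cheapest edge leaving the tree is beta-iota (6); add iota.
Step 5: cheapest edge leaving the tree is mu-zeta (7); add mu.
Step 6: cheapest edge leaving the tree is alpha-mu (10); add alpha.
Vertex order: rho, zeta, kappa, beta, iota, mu, alpha. The 7th vertex is alpha.

alpha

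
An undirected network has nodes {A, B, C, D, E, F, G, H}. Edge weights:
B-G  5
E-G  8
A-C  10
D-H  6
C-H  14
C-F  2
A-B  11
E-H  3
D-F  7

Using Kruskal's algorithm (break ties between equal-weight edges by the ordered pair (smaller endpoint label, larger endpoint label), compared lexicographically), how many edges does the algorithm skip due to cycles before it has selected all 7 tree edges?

Sort edges by weight, then run Kruskal:
C-F (2): add — endpoints in different components.
E-H (3): add — endpoints in different components.
B-G (5): add — endpoints in different components.
D-H (6): add — endpoints in different components.
D-F (7): add — endpoints in different components.
E-G (8): add — endpoints in different components.
A-C (10): add — endpoints in different components.
Edges rejected before the tree was complete: 0.

0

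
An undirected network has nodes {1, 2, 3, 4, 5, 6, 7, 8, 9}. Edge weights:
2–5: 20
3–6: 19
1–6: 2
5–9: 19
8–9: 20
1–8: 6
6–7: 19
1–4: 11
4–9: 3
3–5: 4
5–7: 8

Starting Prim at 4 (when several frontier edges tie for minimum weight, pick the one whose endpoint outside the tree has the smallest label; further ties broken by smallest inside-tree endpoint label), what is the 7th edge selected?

5-7

Grow the tree from 4 using Prim:
Step 1: frontier [4–9 3, 1–4 11] → take 4–9 (3); add 9.
Step 2: frontier [1–4 11, 5–9 19, 8–9 20] → take 1–4 (11); add 1.
Step 3: frontier [1–6 2, 1–8 6, 5–9 19, 8–9 20] → take 1–6 (2); add 6.
Step 4: frontier [1–8 6, 3–6 19, 6–7 19, 5–9 19, 8–9 20] → take 1–8 (6); add 8.
Step 5: frontier [3–6 19, 6–7 19, 5–9 19] → take 3–6 (19); add 3.
Step 6: frontier [3–5 4, 6–7 19, 5–9 19] → take 3–5 (4); add 5.
Step 7: frontier [5–7 8, 2–5 20, 6–7 19] → take 5–7 (8); add 7.
Step 8: frontier [2–5 20] → take 2–5 (20); add 2.
The 7th edge added is 5–7.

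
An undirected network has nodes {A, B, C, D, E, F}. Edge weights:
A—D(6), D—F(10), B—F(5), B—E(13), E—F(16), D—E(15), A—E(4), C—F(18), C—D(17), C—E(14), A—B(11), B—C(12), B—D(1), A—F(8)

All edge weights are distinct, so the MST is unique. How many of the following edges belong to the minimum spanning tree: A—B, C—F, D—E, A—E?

Kruskal's algorithm — process edges by increasing weight (ties by edge label):
B—D (1): add — endpoints in different components.
A—E (4): add — endpoints in different components.
B—F (5): add — endpoints in different components.
A—D (6): add — endpoints in different components.
A—F (8): skip — A and F already connected.
D—F (10): skip — D and F already connected.
A—B (11): skip — A and B already connected.
B—C (12): add — endpoints in different components.
MST edge set: {B—D, A—E, B—F, A—D, B—C}.
Of the listed edges, {A—E} are in the MST → 1.

1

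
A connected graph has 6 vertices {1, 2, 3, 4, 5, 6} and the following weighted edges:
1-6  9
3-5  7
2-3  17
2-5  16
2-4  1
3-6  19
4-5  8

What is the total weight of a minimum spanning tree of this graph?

44

Prim's algorithm from 1:
Step 1: frontier [1-6 9] → take 1-6 (9); add 6.
Step 2: frontier [3-6 19] → take 3-6 (19); add 3.
Step 3: frontier [3-5 7, 2-3 17] → take 3-5 (7); add 5.
Step 4: frontier [2-3 17, 4-5 8, 2-5 16] → take 4-5 (8); add 4.
Step 5: frontier [2-3 17, 2-4 1, 2-5 16] → take 2-4 (1); add 2.
MST edges: 1-6, 3-6, 3-5, 4-5, 2-4; total weight 9+19+7+8+1 = 44.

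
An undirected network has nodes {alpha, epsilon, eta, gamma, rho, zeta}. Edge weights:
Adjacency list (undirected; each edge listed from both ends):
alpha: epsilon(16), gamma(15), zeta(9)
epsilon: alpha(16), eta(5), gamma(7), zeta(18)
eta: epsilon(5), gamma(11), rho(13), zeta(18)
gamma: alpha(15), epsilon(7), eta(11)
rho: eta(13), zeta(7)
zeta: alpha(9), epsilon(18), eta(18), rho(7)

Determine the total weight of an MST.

41

Prim's algorithm from zeta:
Step 1: frontier [rho—zeta 7, alpha—zeta 9, epsilon—zeta 18, eta—zeta 18] → take rho—zeta (7); add rho.
Step 2: frontier [eta—rho 13, alpha—zeta 9, epsilon—zeta 18, eta—zeta 18] → take alpha—zeta (9); add alpha.
Step 3: frontier [alpha—gamma 15, alpha—epsilon 16, eta—rho 13, epsilon—zeta 18, eta—zeta 18] → take eta—rho (13); add eta.
Step 4: frontier [alpha—gamma 15, alpha—epsilon 16, epsilon—eta 5, eta—gamma 11, epsilon—zeta 18] → take epsilon—eta (5); add epsilon.
Step 5: frontier [alpha—gamma 15, epsilon—gamma 7, eta—gamma 11] → take epsilon—gamma (7); add gamma.
MST edges: rho—zeta, alpha—zeta, eta—rho, epsilon—eta, epsilon—gamma; total weight 7+9+13+5+7 = 41.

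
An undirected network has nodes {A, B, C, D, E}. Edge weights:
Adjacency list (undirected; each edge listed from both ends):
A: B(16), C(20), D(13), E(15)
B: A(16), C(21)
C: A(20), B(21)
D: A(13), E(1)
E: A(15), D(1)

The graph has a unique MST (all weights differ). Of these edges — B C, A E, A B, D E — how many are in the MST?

Sort edges by weight, then run Kruskal:
D E (1): add — endpoints in different components.
A D (13): add — endpoints in different components.
A E (15): skip — A and E already connected.
A B (16): add — endpoints in different components.
A C (20): add — endpoints in different components.
MST edge set: {D E, A D, A B, A C}.
Of the listed edges, {A B, D E} are in the MST → 2.

2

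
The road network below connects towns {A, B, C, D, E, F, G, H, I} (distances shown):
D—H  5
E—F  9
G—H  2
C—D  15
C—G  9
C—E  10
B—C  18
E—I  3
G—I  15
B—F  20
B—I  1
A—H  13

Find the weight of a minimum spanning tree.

52

Grow the tree from E using Prim:
Step 1: cheapest edge leaving the tree is E—I (3); add I.
Step 2: cheapest edge leaving the tree is B—I (1); add B.
Step 3: cheapest edge leaving the tree is E—F (9); add F.
Step 4: cheapest edge leaving the tree is C—E (10); add C.
Step 5: cheapest edge leaving the tree is C—G (9); add G.
Step 6: cheapest edge leaving the tree is G—H (2); add H.
Step 7: cheapest edge leaving the tree is D—H (5); add D.
Step 8: cheapest edge leaving the tree is A—H (13); add A.
MST edges: E—I, B—I, E—F, C—E, C—G, G—H, D—H, A—H; total weight 3+1+9+10+9+2+5+13 = 52.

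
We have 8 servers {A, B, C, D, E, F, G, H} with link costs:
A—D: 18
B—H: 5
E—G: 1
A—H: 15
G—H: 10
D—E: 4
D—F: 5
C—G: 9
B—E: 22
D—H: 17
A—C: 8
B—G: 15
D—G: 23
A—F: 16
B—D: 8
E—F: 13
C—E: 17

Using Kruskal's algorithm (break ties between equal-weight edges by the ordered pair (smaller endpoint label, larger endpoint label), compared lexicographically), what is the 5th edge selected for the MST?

Sort edges by weight, then run Kruskal:
E—G (1): add — endpoints in different components.
D—E (4): add — endpoints in different components.
B—H (5): add — endpoints in different components.
D—F (5): add — endpoints in different components.
A—C (8): add — endpoints in different components.
B—D (8): add — endpoints in different components.
C—G (9): add — endpoints in different components.
The 5th edge added is A—C.

A-C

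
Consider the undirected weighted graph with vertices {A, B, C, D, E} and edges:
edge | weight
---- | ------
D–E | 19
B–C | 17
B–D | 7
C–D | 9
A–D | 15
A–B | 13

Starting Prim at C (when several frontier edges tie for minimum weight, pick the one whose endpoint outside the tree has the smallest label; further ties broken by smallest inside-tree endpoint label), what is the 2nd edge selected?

B-D

Prim, starting at C.
Step 1: frontier [C–D 9, B–C 17] → take C–D (9); add D.
Step 2: frontier [B–C 17, B–D 7, A–D 15, D–E 19] → take B–D (7); add B.
Step 3: frontier [A–B 13, A–D 15, D–E 19] → take A–B (13); add A.
Step 4: frontier [D–E 19] → take D–E (19); add E.
The 2nd edge added is B–D.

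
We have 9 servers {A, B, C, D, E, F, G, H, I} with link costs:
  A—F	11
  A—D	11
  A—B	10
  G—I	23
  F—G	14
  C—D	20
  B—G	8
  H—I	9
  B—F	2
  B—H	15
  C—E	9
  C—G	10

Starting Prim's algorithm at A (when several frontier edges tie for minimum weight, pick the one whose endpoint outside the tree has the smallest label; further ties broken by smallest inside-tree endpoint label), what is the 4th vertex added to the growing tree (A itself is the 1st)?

Prim, starting at A.
Step 1: frontier [A—B 10, A—D 11, A—F 11] → take A—B (10); add B.
Step 2: frontier [A—D 11, A—F 11, B—F 2, B—G 8, B—H 15] → take B—F (2); add F.
Step 3: frontier [A—D 11, B—G 8, B—H 15, F—G 14] → take B—G (8); add G.
Step 4: frontier [A—D 11, B—H 15, C—G 10, G—I 23] → take C—G (10); add C.
Step 5: frontier [A—D 11, B—H 15, C—E 9, C—D 20, G—I 23] → take C—E (9); add E.
Step 6: frontier [A—D 11, B—H 15, C—D 20, G—I 23] → take A—D (11); add D.
Step 7: frontier [B—H 15, G—I 23] → take B—H (15); add H.
Step 8: frontier [G—I 23, H—I 9] → take H—I (9); add I.
Vertex order: A, B, F, G, C, E, D, H, I. The 4th vertex is G.

G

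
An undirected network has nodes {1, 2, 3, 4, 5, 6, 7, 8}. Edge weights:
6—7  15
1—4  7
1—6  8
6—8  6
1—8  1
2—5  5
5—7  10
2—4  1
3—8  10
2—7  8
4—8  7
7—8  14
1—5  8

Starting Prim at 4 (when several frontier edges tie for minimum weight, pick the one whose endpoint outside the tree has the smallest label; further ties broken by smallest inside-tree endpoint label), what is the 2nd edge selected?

Grow the tree from 4 using Prim:
Step 1: cheapest edge leaving the tree is 2—4 (1); add 2.
Step 2: cheapest edge leaving the tree is 2—5 (5); add 5.
Step 3: cheapest edge leaving the tree is 1—4 (7); add 1.
Step 4: cheapest edge leaving the tree is 1—8 (1); add 8.
Step 5: cheapest edge leaving the tree is 6—8 (6); add 6.
Step 6: cheapest edge leaving the tree is 2—7 (8); add 7.
Step 7: cheapest edge leaving the tree is 3—8 (10); add 3.
The 2nd edge added is 2—5.

2-5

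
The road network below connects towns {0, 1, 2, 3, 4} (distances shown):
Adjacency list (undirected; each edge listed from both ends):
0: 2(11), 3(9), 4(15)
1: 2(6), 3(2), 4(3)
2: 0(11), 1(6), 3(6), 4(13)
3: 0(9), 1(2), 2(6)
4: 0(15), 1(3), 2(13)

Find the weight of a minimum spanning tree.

20

Sort edges by weight, then run Kruskal:
1–3 (2): add — endpoints in different components.
1–4 (3): add — endpoints in different components.
1–2 (6): add — endpoints in different components.
2–3 (6): skip — 2 and 3 already connected.
0–3 (9): add — endpoints in different components.
MST edges: 1–3, 1–4, 1–2, 0–3; total weight 2+3+6+9 = 20.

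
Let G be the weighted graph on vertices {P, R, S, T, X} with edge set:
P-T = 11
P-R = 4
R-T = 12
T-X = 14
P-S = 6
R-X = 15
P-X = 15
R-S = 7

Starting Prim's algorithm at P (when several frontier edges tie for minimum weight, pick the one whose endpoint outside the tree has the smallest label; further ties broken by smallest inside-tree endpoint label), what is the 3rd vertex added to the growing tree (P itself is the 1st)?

Prim's algorithm from P:
Step 1: frontier [P-R 4, P-S 6, P-T 11, P-X 15] → take P-R (4); add R.
Step 2: frontier [P-S 6, P-T 11, P-X 15, R-S 7, R-T 12, R-X 15] → take P-S (6); add S.
Step 3: frontier [P-T 11, P-X 15, R-T 12, R-X 15] → take P-T (11); add T.
Step 4: frontier [P-X 15, R-X 15, T-X 14] → take T-X (14); add X.
Vertex order: P, R, S, T, X. The 3rd vertex is S.

S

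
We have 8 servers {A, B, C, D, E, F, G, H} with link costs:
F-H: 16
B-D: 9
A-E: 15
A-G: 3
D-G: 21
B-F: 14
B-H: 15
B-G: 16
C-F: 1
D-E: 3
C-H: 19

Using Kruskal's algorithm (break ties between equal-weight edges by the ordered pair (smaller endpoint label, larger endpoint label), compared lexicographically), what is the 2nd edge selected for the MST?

A-G

Kruskal: consider edges lightest-first.
C-F (1): add — endpoints in different components.
A-G (3): add — endpoints in different components.
D-E (3): add — endpoints in different components.
B-D (9): add — endpoints in different components.
B-F (14): add — endpoints in different components.
A-E (15): add — endpoints in different components.
B-H (15): add — endpoints in different components.
The 2nd edge added is A-G.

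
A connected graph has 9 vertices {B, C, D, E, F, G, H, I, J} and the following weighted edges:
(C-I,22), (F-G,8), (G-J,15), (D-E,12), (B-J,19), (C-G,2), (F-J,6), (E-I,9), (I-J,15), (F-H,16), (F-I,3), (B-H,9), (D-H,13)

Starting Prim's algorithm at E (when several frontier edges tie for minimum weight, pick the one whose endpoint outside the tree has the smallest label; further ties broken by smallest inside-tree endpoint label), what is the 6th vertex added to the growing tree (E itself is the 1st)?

C

Prim's algorithm from E:
Step 1: frontier [E-I 9, D-E 12] → take E-I (9); add I.
Step 2: frontier [D-E 12, F-I 3, I-J 15, C-I 22] → take F-I (3); add F.
Step 3: frontier [D-E 12, F-J 6, F-G 8, F-H 16, I-J 15, C-I 22] → take F-J (6); add J.
Step 4: frontier [D-E 12, F-G 8, F-H 16, C-I 22, G-J 15, B-J 19] → take F-G (8); add G.
Step 5: frontier [D-E 12, F-H 16, C-G 2, C-I 22, B-J 19] → take C-G (2); add C.
Step 6: frontier [D-E 12, F-H 16, B-J 19] → take D-E (12); add D.
Step 7: frontier [D-H 13, F-H 16, B-J 19] → take D-H (13); add H.
Step 8: frontier [B-H 9, B-J 19] → take B-H (9); add B.
Vertex order: E, I, F, J, G, C, D, H, B. The 6th vertex is C.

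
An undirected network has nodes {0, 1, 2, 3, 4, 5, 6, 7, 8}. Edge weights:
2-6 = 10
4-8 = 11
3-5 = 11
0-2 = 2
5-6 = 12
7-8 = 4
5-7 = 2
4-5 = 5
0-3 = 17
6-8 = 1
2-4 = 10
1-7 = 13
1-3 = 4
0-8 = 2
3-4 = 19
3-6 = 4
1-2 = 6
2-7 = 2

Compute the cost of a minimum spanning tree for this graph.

Prim's algorithm from 5:
Step 1: cheapest edge leaving the tree is 5-7 (2); add 7.
Step 2: cheapest edge leaving the tree is 2-7 (2); add 2.
Step 3: cheapest edge leaving the tree is 0-2 (2); add 0.
Step 4: cheapest edge leaving the tree is 0-8 (2); add 8.
Step 5: cheapest edge leaving the tree is 6-8 (1); add 6.
Step 6: cheapest edge leaving the tree is 3-6 (4); add 3.
Step 7: cheapest edge leaving the tree is 1-3 (4); add 1.
Step 8: cheapest edge leaving the tree is 4-5 (5); add 4.
MST edges: 5-7, 2-7, 0-2, 0-8, 6-8, 3-6, 1-3, 4-5; total weight 2+2+2+2+1+4+4+5 = 22.

22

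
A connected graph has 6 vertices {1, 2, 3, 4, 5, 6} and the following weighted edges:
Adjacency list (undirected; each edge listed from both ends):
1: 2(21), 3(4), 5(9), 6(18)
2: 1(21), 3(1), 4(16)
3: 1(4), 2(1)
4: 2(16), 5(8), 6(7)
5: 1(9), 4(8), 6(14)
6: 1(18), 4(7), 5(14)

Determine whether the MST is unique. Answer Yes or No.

Kruskal: consider edges lightest-first.
2—3 (1): add — endpoints in different components.
1—3 (4): add — endpoints in different components.
4—6 (7): add — endpoints in different components.
4—5 (8): add — endpoints in different components.
1—5 (9): add — endpoints in different components.
Every non-tree edge has weight strictly greater than the heaviest edge on the tree path between its endpoints, so the MST is unique.

Yes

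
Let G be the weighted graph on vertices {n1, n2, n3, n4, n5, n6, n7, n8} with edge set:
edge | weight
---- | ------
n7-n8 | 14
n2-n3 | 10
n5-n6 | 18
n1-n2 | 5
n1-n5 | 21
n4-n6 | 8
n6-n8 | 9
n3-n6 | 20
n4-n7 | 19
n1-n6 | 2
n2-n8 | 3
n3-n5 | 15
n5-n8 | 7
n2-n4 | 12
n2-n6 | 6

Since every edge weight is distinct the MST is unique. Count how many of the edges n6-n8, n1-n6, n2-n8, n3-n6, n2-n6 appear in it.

Kruskal's algorithm — process edges by increasing weight (ties by edge label):
n1-n6 (2): add — endpoints in different components.
n2-n8 (3): add — endpoints in different components.
n1-n2 (5): add — endpoints in different components.
n2-n6 (6): skip — n2 and n6 already connected.
n5-n8 (7): add — endpoints in different components.
n4-n6 (8): add — endpoints in different components.
n6-n8 (9): skip — n6 and n8 already connected.
n2-n3 (10): add — endpoints in different components.
n2-n4 (12): skip — n2 and n4 already connected.
n7-n8 (14): add — endpoints in different components.
MST edge set: {n1-n6, n2-n8, n1-n2, n5-n8, n4-n6, n2-n3, n7-n8}.
Of the listed edges, {n1-n6, n2-n8} are in the MST → 2.

2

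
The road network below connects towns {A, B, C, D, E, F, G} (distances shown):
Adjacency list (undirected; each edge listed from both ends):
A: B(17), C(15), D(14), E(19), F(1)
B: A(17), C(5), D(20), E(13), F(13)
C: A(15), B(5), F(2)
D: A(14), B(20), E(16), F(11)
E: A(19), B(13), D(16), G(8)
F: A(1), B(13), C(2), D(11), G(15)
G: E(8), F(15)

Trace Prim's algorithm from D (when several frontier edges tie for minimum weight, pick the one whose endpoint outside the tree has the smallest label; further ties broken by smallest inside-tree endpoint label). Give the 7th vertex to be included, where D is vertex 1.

Prim, starting at D.
Step 1: frontier [D—F 11, A—D 14, D—E 16, B—D 20] → take D—F (11); add F.
Step 2: frontier [A—D 14, D—E 16, B—D 20, A—F 1, C—F 2, B—F 13, F—G 15] → take A—F (1); add A.
Step 3: frontier [A—C 15, A—B 17, A—E 19, D—E 16, B—D 20, C—F 2, B—F 13, F—G 15] → take C—F (2); add C.
Step 4: frontier [A—B 17, A—E 19, B—C 5, D—E 16, B—D 20, B—F 13, F—G 15] → take B—C (5); add B.
Step 5: frontier [A—E 19, B—E 13, D—E 16, F—G 15] → take B—E (13); add E.
Step 6: frontier [E—G 8, F—G 15] → take E—G (8); add G.
Vertex order: D, F, A, C, B, E, G. The 7th vertex is G.

G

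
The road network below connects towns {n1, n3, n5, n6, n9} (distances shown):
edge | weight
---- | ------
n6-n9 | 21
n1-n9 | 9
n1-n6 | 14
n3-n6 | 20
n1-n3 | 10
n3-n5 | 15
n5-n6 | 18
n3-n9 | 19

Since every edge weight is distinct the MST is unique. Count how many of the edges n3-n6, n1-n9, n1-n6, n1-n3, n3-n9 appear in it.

3

Kruskal's algorithm — process edges by increasing weight (ties by edge label):
n1-n9 (9): add. Components now {n3} {n1,n9} {n6} {n5}
n1-n3 (10): add. Components now {n1,n3,n9} {n6} {n5}
n1-n6 (14): add. Components now {n1,n3,n6,n9} {n5}
n3-n5 (15): add. Components now {n1,n3,n5,n6,n9}
MST edge set: {n1-n9, n1-n3, n1-n6, n3-n5}.
Of the listed edges, {n1-n9, n1-n6, n1-n3} are in the MST → 3.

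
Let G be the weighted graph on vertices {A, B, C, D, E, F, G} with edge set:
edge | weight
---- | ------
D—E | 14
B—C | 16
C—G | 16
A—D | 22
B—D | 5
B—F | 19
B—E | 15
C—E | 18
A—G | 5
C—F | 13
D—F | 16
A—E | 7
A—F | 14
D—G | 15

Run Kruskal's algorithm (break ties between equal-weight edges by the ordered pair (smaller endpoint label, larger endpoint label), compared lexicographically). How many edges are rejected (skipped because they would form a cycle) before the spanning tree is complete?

Kruskal: consider edges lightest-first.
A—G (5): add — endpoints in different components.
B—D (5): add — endpoints in different components.
A—E (7): add — endpoints in different components.
C—F (13): add — endpoints in different components.
A—F (14): add — endpoints in different components.
D—E (14): add — endpoints in different components.
Edges rejected before the tree was complete: 0.

0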